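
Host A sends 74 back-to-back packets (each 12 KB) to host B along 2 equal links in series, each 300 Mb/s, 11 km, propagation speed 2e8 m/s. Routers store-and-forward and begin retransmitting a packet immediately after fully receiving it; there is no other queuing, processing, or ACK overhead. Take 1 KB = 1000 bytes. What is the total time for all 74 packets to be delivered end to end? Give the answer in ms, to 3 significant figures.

24.1 ms

Per-hop transmission t_tx = L/R = 96000/300000000 = 0.32 ms.
Per-hop propagation t_prop = 11000/200000000 = 0.055 ms.
Pipeline fill: first packet needs 2·t_tx to clear all hops; remaining 73 packets each add one t_tx.
Total = (2+74-1)·t_tx + 2·t_prop = 75·0.32 + 2·0.055 = 24.1 ms.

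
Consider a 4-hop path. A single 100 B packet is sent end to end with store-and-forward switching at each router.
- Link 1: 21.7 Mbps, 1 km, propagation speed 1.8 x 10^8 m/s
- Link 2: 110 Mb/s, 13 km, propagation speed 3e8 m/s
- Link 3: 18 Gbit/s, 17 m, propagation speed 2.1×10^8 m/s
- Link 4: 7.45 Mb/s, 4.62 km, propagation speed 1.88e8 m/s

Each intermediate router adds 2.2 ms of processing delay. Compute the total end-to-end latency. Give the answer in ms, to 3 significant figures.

L = 100 × 8 = 800 bits.
Transmission delays (L/R per hop): 0.0368664, 0.00727273, 4.44444e-05, 0.107383 ms; sum = 0.151566 ms.
Propagation delays (d/s per hop): 0.00555556, 0.0433333, 8.09524e-05, 0.0245745 ms; sum = 0.0735443 ms.
Processing at 3 router(s): 3 × 2.2 ms = 6.6 ms.
End-to-end = 6.83 ms.

6.83 ms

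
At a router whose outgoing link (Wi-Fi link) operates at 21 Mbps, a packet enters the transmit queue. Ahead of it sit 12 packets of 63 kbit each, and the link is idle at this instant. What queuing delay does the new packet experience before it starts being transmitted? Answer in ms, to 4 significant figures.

36.00 ms

Each queued packet: L/R = 63000/21000000 = 3 ms.
12 queued → 36 ms.
Queuing delay = 36.00 ms.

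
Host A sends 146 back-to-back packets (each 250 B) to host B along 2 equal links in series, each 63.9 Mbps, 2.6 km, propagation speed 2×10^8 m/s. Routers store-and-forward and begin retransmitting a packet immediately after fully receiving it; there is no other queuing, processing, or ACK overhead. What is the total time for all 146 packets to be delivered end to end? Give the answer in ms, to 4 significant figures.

4.627 ms

Per-hop transmission t_tx = L/R = 2000/63900000 = 0.0312989 ms.
Per-hop propagation t_prop = 2600/200000000 = 0.013 ms.
Pipeline fill: first packet needs 2·t_tx to clear all hops; remaining 145 packets each add one t_tx.
Total = (2+146-1)·t_tx + 2·t_prop = 147·0.0312989 + 2·0.013 = 4.627 ms.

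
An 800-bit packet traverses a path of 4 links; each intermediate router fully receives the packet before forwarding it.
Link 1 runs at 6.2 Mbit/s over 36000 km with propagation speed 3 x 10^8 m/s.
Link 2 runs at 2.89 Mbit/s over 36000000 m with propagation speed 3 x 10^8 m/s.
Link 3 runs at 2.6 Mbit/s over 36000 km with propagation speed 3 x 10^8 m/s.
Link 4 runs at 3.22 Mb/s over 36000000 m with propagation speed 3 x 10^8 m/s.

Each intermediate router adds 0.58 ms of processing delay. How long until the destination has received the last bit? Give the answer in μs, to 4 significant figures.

Transmission delays (L/R per hop): 129.032, 276.817, 307.692, 248.447 μs; sum = 961.988 μs.
Propagation delays (d/s per hop): 120000, 120000, 120000, 120000 μs; sum = 480000 μs.
Processing at 3 router(s): 3 × 0.58 ms = 1740 μs.
End-to-end = 482700 μs.

482700 μs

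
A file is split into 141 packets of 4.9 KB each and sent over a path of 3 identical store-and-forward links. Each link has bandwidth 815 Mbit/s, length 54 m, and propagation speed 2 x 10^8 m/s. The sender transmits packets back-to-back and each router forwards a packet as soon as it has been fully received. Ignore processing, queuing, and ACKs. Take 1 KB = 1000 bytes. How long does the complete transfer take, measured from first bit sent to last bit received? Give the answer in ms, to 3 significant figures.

6.88 ms

Per-hop transmission t_tx = L/R = 39200/815000000 = 0.0480982 ms.
Per-hop propagation t_prop = 54/200000000 = 0.00027 ms.
Pipeline fill: first packet needs 3·t_tx to clear all hops; remaining 140 packets each add one t_tx.
Total = (3+141-1)·t_tx + 3·t_prop = 143·0.0480982 + 3·0.00027 = 6.88 ms.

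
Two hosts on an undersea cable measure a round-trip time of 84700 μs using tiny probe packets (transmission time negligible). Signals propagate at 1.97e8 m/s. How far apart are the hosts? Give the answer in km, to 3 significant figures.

8340 km

One-way propagation = RTT/2 = 42350 μs.
d = s × t = 197000000 × 0.04235 = 8340 km.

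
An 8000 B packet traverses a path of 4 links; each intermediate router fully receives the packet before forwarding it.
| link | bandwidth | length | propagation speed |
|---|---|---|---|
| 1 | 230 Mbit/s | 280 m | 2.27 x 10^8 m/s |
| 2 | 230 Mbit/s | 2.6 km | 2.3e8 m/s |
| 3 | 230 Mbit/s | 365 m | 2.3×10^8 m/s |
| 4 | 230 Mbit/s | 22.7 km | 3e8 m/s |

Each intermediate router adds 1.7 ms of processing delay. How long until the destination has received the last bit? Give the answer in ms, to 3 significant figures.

L = 8000 × 8 = 64000 bits.
Transmission delay per hop = L/R = 64000/230000000 = 0.278261 ms; 4 hops → 1.11304 ms.
Propagation delays (d/s per hop): 0.00123348, 0.0113043, 0.00158696, 0.0756667 ms; sum = 0.0897915 ms.
Processing at 3 router(s): 3 × 1.7 ms = 5.1 ms.
End-to-end = 6.30 ms.

6.30 ms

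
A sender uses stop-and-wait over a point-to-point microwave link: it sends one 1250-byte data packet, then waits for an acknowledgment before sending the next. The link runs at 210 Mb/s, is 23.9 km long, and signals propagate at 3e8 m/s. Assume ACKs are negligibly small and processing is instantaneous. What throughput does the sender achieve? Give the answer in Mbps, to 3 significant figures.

48.3 Mbps

t_tx = L/R = 10000/210000000 = 4.7619e-05 s.
t_prop = 23900/300000000 = 7.96667e-05 s; RTT = 0.000159333 s.
Cycle = t_tx + RTT = 0.000206952 s.
Throughput = L / cycle = 10000 / 0.000206952 = 48.3 Mbps.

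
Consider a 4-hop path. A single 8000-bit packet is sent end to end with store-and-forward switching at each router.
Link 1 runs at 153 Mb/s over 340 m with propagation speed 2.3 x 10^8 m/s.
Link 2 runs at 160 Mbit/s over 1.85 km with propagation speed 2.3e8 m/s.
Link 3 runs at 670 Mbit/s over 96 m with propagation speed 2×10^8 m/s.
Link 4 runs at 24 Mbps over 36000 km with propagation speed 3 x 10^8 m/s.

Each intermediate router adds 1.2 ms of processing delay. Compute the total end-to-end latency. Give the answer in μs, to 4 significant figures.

124100 μs

Transmission delays (L/R per hop): 52.2876, 50, 11.9403, 333.333 μs; sum = 447.561 μs.
Propagation delays (d/s per hop): 1.47826, 8.04348, 0.48, 120000 μs; sum = 120010 μs.
Processing at 3 router(s): 3 × 1.2 ms = 3600 μs.
End-to-end = 124100 μs.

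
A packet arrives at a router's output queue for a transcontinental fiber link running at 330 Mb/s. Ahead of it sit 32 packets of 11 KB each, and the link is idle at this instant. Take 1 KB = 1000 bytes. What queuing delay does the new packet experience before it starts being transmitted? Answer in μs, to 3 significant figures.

8530 μs

Each queued packet: L/R = 88000/330000000 = 266.667 μs.
32 queued → 8533.33 μs.
Queuing delay = 8530 μs.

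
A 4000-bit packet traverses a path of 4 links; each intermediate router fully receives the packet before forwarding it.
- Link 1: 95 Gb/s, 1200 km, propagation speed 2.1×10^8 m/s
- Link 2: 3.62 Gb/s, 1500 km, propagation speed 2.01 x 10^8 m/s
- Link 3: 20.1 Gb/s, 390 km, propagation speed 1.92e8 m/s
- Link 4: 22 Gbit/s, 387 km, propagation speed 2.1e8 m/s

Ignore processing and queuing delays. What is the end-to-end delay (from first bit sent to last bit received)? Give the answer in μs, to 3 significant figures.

17100 μs

Transmission delays (L/R per hop): 0.0421053, 1.10497, 0.199005, 0.181818 μs; sum = 1.5279 μs.
Propagation delays (d/s per hop): 5714.29, 7462.69, 2031.25, 1842.86 μs; sum = 17051.1 μs.
End-to-end = 17100 μs.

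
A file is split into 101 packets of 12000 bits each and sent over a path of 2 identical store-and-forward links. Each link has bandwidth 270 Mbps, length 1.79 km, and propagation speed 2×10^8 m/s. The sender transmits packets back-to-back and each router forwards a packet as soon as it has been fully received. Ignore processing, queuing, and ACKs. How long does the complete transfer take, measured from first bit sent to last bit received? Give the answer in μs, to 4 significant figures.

Per-hop transmission t_tx = L/R = 12000/270000000 = 44.4444 μs.
Per-hop propagation t_prop = 1790/200000000 = 8.95 μs.
Pipeline fill: first packet needs 2·t_tx to clear all hops; remaining 100 packets each add one t_tx.
Total = (2+101-1)·t_tx + 2·t_prop = 102·44.4444 + 2·8.95 = 4551 μs.

4551 μs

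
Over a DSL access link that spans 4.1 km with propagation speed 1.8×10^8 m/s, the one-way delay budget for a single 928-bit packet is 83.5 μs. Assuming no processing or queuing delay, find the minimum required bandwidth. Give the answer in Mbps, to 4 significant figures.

Propagation delay = 4100 / 180000000 = 22.7778 μs.
Transmission budget = 83.5 − 22.7778 = 60.7222 μs.
R ≥ L / t_tx = 928 bits / 6.07222e-05 s = 15.28 Mbps.

15.28 Mbps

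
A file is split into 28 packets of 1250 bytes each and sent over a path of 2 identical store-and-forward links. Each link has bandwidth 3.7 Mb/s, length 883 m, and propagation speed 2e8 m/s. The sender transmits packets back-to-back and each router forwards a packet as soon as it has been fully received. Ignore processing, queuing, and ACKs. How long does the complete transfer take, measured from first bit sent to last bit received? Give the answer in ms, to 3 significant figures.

78.4 ms

Per-hop transmission t_tx = L/R = 10000/3700000 = 2.7027 ms.
Per-hop propagation t_prop = 883/200000000 = 0.004415 ms.
Pipeline fill: first packet needs 2·t_tx to clear all hops; remaining 27 packets each add one t_tx.
Total = (2+28-1)·t_tx + 2·t_prop = 29·2.7027 + 2·0.004415 = 78.4 ms.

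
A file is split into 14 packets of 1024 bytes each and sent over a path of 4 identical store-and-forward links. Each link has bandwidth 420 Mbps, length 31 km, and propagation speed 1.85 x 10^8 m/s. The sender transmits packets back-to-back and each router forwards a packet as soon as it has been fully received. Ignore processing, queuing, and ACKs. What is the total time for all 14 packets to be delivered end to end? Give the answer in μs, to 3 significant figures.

Per-hop transmission t_tx = L/R = 8192/420000000 = 19.5048 μs.
Per-hop propagation t_prop = 31000/185000000 = 167.568 μs.
Pipeline fill: first packet needs 4·t_tx to clear all hops; remaining 13 packets each add one t_tx.
Total = (4+14-1)·t_tx + 4·t_prop = 17·19.5048 + 4·167.568 = 1000 μs.

1000 μs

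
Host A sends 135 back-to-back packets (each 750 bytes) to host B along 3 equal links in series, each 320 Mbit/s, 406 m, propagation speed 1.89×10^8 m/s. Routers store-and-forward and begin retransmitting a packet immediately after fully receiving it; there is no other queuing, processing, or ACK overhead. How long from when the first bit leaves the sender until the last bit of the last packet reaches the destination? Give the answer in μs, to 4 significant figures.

2575 μs

Per-hop transmission t_tx = L/R = 6000/320000000 = 18.75 μs.
Per-hop propagation t_prop = 406/189000000 = 2.14815 μs.
Pipeline fill: first packet needs 3·t_tx to clear all hops; remaining 134 packets each add one t_tx.
Total = (3+135-1)·t_tx + 3·t_prop = 137·18.75 + 3·2.14815 = 2575 μs.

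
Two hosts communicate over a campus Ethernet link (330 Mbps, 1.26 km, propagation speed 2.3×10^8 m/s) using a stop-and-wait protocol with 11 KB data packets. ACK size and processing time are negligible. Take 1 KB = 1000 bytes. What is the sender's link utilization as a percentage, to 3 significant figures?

t_tx = L/R = 88000/330000000 = 0.000266667 s.
t_prop = 1260/2.3e+08 = 5.47826e-06 s; RTT = 1.09565e-05 s.
Cycle = t_tx + RTT = 0.000277623 s.
Utilization = t_tx / cycle = 0.000266667/0.000277623 = 96.1 %.

96.1 %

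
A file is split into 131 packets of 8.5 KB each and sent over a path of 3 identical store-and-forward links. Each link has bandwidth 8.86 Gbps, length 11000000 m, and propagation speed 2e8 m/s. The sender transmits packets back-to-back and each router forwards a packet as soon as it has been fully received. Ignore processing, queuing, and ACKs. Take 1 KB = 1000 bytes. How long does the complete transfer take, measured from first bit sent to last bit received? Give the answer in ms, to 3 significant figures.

Per-hop transmission t_tx = L/R = 68000/8860000000 = 0.00767494 ms.
Per-hop propagation t_prop = 11000000/200000000 = 55 ms.
Pipeline fill: first packet needs 3·t_tx to clear all hops; remaining 130 packets each add one t_tx.
Total = (3+131-1)·t_tx + 3·t_prop = 133·0.00767494 + 3·55 = 166 ms.

166 ms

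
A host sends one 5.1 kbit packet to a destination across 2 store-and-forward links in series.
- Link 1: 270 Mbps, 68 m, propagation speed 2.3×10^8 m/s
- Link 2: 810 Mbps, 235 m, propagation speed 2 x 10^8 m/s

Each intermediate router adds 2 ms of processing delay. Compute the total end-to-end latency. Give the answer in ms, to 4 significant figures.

2.027 ms

L = 5100 bits.
Transmission delays (L/R per hop): 0.0188889, 0.0062963 ms; sum = 0.0251852 ms.
Propagation delays (d/s per hop): 0.000295652, 0.001175 ms; sum = 0.00147065 ms.
Processing at 1 router(s): 1 × 2 ms = 2 ms.
End-to-end = 2.027 ms.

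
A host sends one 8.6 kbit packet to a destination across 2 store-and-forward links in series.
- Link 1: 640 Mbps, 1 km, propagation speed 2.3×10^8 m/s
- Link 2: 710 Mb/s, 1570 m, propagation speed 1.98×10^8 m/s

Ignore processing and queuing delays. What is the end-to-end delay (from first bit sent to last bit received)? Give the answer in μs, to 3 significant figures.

L = 8600 bits.
Transmission delays (L/R per hop): 13.4375, 12.1127 μs; sum = 25.5502 μs.
Propagation delays (d/s per hop): 4.34783, 7.92929 μs; sum = 12.2771 μs.
End-to-end = 37.8 μs.

37.8 μs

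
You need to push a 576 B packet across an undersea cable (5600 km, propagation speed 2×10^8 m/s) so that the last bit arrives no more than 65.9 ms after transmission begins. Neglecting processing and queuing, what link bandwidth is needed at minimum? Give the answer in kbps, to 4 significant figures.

121.6 kbps

L = 4608 bits.
Propagation delay = 5600000 / 200000000 = 28 ms.
Transmission budget = 65.9 − 28 = 37.9 ms.
R ≥ L / t_tx = 4608 bits / 0.0379 s = 121.6 kbps.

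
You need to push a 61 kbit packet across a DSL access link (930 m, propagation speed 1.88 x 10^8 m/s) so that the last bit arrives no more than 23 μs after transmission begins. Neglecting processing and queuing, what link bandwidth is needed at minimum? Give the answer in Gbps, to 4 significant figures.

Propagation delay = 930 / 188000000 = 4.94681 μs.
Transmission budget = 23 − 4.94681 = 18.0532 μs.
R ≥ L / t_tx = 61000 bits / 1.80532e-05 s = 3.379 Gbps.

3.379 Gbps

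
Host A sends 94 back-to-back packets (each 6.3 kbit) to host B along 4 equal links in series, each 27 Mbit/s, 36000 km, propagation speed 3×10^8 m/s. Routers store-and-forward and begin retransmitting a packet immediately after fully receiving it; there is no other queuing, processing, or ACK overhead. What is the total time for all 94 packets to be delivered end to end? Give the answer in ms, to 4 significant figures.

502.6 ms

Per-hop transmission t_tx = L/R = 6300/27000000 = 0.233333 ms.
Per-hop propagation t_prop = 36000000/300000000 = 120 ms.
Pipeline fill: first packet needs 4·t_tx to clear all hops; remaining 93 packets each add one t_tx.
Total = (4+94-1)·t_tx + 4·t_prop = 97·0.233333 + 4·120 = 502.6 ms.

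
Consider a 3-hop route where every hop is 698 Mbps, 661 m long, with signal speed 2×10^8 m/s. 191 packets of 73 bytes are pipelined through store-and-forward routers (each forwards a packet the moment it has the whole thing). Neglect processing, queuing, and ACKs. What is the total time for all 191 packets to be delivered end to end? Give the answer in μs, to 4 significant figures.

Per-hop transmission t_tx = L/R = 584/698000000 = 0.836676 μs.
Per-hop propagation t_prop = 661/200000000 = 3.305 μs.
Pipeline fill: first packet needs 3·t_tx to clear all hops; remaining 190 packets each add one t_tx.
Total = (3+191-1)·t_tx + 3·t_prop = 193·0.836676 + 3·3.305 = 171.4 μs.

171.4 μs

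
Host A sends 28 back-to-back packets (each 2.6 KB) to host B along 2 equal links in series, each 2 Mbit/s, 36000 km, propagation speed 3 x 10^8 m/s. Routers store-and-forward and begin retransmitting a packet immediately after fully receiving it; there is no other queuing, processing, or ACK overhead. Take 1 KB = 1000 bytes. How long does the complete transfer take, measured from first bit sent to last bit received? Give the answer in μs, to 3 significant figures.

Per-hop transmission t_tx = L/R = 20800/2000000 = 10400 μs.
Per-hop propagation t_prop = 36000000/300000000 = 120000 μs.
Pipeline fill: first packet needs 2·t_tx to clear all hops; remaining 27 packets each add one t_tx.
Total = (2+28-1)·t_tx + 2·t_prop = 29·10400 + 2·120000 = 542000 μs.

542000 μs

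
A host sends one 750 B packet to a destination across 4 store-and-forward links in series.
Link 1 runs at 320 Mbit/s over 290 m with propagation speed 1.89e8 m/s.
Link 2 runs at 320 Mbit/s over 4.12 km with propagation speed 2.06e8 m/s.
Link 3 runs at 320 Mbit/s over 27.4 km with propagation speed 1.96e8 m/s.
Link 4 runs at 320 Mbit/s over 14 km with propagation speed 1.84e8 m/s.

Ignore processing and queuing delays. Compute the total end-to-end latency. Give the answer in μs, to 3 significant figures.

312 μs

L = 750 × 8 = 6000 bits.
Transmission delay per hop = L/R = 6000/320000000 = 18.75 μs; 4 hops → 75 μs.
Propagation delays (d/s per hop): 1.53439, 20, 139.796, 76.087 μs; sum = 237.417 μs.
End-to-end = 312 μs.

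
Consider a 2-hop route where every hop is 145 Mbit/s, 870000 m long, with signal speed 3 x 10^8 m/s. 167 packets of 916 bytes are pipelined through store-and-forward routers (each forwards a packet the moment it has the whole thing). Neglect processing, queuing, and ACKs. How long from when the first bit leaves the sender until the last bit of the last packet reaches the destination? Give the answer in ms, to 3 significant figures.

14.3 ms

Per-hop transmission t_tx = L/R = 7328/145000000 = 0.0505379 ms.
Per-hop propagation t_prop = 870000/300000000 = 2.9 ms.
Pipeline fill: first packet needs 2·t_tx to clear all hops; remaining 166 packets each add one t_tx.
Total = (2+167-1)·t_tx + 2·t_prop = 168·0.0505379 + 2·2.9 = 14.3 ms.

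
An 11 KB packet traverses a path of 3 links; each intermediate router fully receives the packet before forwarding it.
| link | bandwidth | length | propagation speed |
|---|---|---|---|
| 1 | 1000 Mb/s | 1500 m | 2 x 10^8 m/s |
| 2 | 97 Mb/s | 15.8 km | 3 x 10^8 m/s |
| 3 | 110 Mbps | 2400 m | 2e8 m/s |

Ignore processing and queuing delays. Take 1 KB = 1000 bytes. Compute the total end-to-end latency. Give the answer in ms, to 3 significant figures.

1.87 ms

L = 88000 bits.
Transmission delays (L/R per hop): 0.088, 0.907216, 0.8 ms; sum = 1.79522 ms.
Propagation delays (d/s per hop): 0.0075, 0.0526667, 0.012 ms; sum = 0.0721667 ms.
End-to-end = 1.87 ms.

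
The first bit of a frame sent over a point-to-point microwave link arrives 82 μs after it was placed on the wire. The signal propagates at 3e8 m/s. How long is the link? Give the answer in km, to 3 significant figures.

24.6 km

d = s × t_prop = 300000000 × 8.2e-05 = 24.6 km.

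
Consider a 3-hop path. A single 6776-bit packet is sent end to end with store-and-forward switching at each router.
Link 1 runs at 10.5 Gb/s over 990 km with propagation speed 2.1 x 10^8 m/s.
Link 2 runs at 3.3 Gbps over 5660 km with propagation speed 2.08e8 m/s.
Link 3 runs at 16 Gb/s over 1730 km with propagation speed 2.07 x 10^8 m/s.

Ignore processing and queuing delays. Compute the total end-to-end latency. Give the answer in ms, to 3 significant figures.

Transmission delays (L/R per hop): 0.000645333, 0.00205333, 0.0004235 ms; sum = 0.00312217 ms.
Propagation delays (d/s per hop): 4.71429, 27.2115, 8.35749 ms; sum = 40.2833 ms.
End-to-end = 40.3 ms.

40.3 ms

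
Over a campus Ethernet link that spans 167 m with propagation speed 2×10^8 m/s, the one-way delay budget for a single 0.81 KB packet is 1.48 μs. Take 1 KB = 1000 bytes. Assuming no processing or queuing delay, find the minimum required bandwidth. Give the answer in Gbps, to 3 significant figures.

L = 6480 bits.
Propagation delay = 167 / 200000000 = 0.835 μs.
Transmission budget = 1.48 − 0.835 = 0.645 μs.
R ≥ L / t_tx = 6480 bits / 6.45e-07 s = 10.0 Gbps.

10.0 Gbps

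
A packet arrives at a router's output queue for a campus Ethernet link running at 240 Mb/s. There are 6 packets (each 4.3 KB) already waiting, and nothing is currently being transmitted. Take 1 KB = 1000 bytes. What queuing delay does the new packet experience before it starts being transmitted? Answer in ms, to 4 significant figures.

0.8600 ms

Each queued packet: L/R = 34400/240000000 = 0.143333 ms.
6 queued → 0.86 ms.
Queuing delay = 0.8600 ms.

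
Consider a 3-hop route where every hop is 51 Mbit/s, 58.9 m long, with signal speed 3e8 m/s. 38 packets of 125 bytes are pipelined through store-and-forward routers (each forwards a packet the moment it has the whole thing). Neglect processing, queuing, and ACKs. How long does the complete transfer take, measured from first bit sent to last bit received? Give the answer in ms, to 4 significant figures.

0.7849 ms

Per-hop transmission t_tx = L/R = 1000/51000000 = 0.0196078 ms.
Per-hop propagation t_prop = 58.9/300000000 = 0.000196333 ms.
Pipeline fill: first packet needs 3·t_tx to clear all hops; remaining 37 packets each add one t_tx.
Total = (3+38-1)·t_tx + 3·t_prop = 40·0.0196078 + 3·0.000196333 = 0.7849 ms.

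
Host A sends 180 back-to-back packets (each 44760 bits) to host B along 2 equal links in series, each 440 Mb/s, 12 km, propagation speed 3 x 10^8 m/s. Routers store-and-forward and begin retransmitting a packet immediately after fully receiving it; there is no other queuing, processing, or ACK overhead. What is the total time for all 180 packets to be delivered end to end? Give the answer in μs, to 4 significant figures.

Per-hop transmission t_tx = L/R = 44760/440000000 = 101.727 μs.
Per-hop propagation t_prop = 12000/300000000 = 40 μs.
Pipeline fill: first packet needs 2·t_tx to clear all hops; remaining 179 packets each add one t_tx.
Total = (2+180-1)·t_tx + 2·t_prop = 181·101.727 + 2·40 = 18490 μs.

18490 μs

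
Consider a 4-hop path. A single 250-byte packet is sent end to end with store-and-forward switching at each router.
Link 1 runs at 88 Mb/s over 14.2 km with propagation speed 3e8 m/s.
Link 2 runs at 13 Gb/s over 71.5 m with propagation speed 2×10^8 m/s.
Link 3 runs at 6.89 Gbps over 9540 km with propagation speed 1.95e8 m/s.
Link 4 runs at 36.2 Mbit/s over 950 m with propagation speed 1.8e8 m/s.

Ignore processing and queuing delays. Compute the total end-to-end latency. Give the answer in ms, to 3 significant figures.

49.1 ms

L = 250 × 8 = 2000 bits.
Transmission delays (L/R per hop): 0.0227273, 0.000153846, 0.000290276, 0.0552486 ms; sum = 0.07842 ms.
Propagation delays (d/s per hop): 0.0473333, 0.0003575, 48.9231, 0.00527778 ms; sum = 48.976 ms.
End-to-end = 49.1 ms.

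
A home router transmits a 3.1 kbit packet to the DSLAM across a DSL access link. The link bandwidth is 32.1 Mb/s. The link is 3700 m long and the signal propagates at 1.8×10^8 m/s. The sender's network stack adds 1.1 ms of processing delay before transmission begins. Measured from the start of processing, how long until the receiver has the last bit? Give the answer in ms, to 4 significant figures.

L = 3100 bits.
Transmission delay = L/R = 3100 / 32100000 = 0.0965732 ms.
Propagation delay = d/s = 3700 m / 180000000 m/s = 0.0205556 ms.
Plus processing delay 1.1 ms = 1.1 ms.
Total = 1.217 ms.

1.217 ms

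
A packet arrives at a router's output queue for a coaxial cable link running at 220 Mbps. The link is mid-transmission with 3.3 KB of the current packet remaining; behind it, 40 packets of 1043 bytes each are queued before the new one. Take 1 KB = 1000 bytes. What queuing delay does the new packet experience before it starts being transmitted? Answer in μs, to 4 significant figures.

1637 μs

Each queued packet: L/R = 8344/220000000 = 37.9273 μs.
40 queued → 1517.09 μs.
Plus remaining 26400 bits of current packet: 120 μs.
Queuing delay = 1637 μs.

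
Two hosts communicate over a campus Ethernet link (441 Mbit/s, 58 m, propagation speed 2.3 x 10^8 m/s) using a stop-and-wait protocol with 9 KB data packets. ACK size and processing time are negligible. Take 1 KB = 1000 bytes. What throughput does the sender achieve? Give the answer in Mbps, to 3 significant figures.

t_tx = L/R = 72000/441000000 = 0.000163265 s.
t_prop = 58/2.3e+08 = 2.52174e-07 s; RTT = 5.04348e-07 s.
Cycle = t_tx + RTT = 0.00016377 s.
Throughput = L / cycle = 72000 / 0.00016377 = 440 Mbps.

440 Mbps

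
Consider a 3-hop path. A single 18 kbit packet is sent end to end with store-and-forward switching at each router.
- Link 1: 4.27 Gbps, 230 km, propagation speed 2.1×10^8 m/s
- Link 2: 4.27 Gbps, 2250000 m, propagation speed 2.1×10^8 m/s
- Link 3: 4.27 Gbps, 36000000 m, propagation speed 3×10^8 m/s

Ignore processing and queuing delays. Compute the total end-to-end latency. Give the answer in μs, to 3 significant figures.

L = 18000 bits.
Transmission delay per hop = L/R = 18000/4.27e+09 = 4.21546 μs; 3 hops → 12.6464 μs.
Propagation delays (d/s per hop): 1095.24, 10714.3, 120000 μs; sum = 131810 μs.
End-to-end = 132000 μs.

132000 μs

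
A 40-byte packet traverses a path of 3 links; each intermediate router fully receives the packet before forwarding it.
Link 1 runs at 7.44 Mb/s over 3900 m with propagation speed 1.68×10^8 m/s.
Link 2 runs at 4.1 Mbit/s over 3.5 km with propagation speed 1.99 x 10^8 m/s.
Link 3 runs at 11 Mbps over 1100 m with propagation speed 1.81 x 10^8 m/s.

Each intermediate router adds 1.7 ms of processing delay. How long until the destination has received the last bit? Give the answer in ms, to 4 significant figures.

L = 40 × 8 = 320 bits.
Transmission delays (L/R per hop): 0.0430108, 0.0780488, 0.0290909 ms; sum = 0.15015 ms.
Propagation delays (d/s per hop): 0.0232143, 0.0175879, 0.00607735 ms; sum = 0.0468796 ms.
Processing at 2 router(s): 2 × 1.7 ms = 3.4 ms.
End-to-end = 3.597 ms.

3.597 ms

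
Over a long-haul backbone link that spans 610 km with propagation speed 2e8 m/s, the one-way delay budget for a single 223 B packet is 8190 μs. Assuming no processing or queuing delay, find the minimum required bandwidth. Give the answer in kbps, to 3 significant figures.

347 kbps

L = 1784 bits.
Propagation delay = 610000 / 200000000 = 3050 μs.
Transmission budget = 8190 − 3050 = 5140 μs.
R ≥ L / t_tx = 1784 bits / 0.00514 s = 347 kbps.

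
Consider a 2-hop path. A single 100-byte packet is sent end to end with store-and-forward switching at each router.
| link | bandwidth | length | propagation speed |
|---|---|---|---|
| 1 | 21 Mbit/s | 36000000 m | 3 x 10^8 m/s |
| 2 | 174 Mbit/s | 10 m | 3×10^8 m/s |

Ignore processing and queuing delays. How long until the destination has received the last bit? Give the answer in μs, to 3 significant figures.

L = 100 × 8 = 800 bits.
Transmission delays (L/R per hop): 38.0952, 4.5977 μs; sum = 42.6929 μs.
Propagation delays (d/s per hop): 120000, 0.0333333 μs; sum = 120000 μs.
End-to-end = 120000 μs.

120000 μs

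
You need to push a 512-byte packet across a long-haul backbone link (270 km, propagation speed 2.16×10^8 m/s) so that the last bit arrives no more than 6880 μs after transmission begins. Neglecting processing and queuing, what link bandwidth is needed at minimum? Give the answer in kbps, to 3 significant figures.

728 kbps

L = 4096 bits.
Propagation delay = 270000 / 216000000 = 1250 μs.
Transmission budget = 6880 − 1250 = 5630 μs.
R ≥ L / t_tx = 4096 bits / 0.00563 s = 728 kbps.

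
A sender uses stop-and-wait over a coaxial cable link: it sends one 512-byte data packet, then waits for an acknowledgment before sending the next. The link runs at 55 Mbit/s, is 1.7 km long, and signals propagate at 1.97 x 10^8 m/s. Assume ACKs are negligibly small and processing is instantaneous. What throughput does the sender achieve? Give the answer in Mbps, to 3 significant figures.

t_tx = L/R = 4096/55000000 = 7.44727e-05 s.
t_prop = 1700/197000000 = 8.62944e-06 s; RTT = 1.72589e-05 s.
Cycle = t_tx + RTT = 9.17316e-05 s.
Throughput = L / cycle = 4096 / 9.17316e-05 = 44.7 Mbps.

44.7 Mbps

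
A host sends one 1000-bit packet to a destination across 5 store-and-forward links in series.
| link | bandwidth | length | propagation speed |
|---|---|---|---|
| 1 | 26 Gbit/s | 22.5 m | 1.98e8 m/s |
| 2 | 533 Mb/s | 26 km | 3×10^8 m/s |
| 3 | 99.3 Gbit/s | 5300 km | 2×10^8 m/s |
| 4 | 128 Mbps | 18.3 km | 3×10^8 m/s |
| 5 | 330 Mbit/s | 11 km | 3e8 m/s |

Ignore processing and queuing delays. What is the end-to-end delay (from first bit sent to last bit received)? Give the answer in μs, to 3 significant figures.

Transmission delays (L/R per hop): 0.0384615, 1.87617, 0.0100705, 7.8125, 3.0303 μs; sum = 12.7675 μs.
Propagation delays (d/s per hop): 0.113636, 86.6667, 26500, 61, 36.6667 μs; sum = 26684.4 μs.
End-to-end = 26700 μs.

26700 μs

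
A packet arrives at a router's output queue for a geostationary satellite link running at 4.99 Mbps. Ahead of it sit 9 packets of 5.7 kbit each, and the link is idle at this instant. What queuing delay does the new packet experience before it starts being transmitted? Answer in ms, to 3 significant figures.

10.3 ms

Each queued packet: L/R = 5700/4990000 = 1.14228 ms.
9 queued → 10.2806 ms.
Queuing delay = 10.3 ms.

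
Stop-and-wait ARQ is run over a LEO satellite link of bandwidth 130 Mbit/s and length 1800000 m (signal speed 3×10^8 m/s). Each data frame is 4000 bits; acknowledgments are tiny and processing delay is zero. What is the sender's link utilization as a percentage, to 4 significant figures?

0.2558 %

t_tx = L/R = 4000/130000000 = 3.07692e-05 s.
t_prop = 1800000/300000000 = 0.006 s; RTT = 0.012 s.
Cycle = t_tx + RTT = 0.0120308 s.
Utilization = t_tx / cycle = 3.07692e-05/0.0120308 = 0.2558 %.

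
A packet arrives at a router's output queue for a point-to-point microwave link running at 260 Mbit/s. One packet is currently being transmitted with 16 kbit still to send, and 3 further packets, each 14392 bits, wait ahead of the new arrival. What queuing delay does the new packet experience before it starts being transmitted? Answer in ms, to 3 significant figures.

0.228 ms

Each queued packet: L/R = 14392/260000000 = 0.0553538 ms.
3 queued → 0.166062 ms.
Plus remaining 16000 bits of current packet: 0.0615385 ms.
Queuing delay = 0.228 ms.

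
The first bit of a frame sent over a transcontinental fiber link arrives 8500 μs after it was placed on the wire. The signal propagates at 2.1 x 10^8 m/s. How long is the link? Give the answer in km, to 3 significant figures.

d = s × t_prop = 210000000 × 0.0085 = 1790 km.

1790 km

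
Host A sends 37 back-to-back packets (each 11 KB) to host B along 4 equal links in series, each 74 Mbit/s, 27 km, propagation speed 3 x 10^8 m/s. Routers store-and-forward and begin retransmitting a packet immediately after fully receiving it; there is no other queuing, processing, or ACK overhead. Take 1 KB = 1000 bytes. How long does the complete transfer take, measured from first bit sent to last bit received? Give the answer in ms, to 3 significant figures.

Per-hop transmission t_tx = L/R = 88000/74000000 = 1.18919 ms.
Per-hop propagation t_prop = 27000/300000000 = 0.09 ms.
Pipeline fill: first packet needs 4·t_tx to clear all hops; remaining 36 packets each add one t_tx.
Total = (4+37-1)·t_tx + 4·t_prop = 40·1.18919 + 4·0.09 = 47.9 ms.

47.9 ms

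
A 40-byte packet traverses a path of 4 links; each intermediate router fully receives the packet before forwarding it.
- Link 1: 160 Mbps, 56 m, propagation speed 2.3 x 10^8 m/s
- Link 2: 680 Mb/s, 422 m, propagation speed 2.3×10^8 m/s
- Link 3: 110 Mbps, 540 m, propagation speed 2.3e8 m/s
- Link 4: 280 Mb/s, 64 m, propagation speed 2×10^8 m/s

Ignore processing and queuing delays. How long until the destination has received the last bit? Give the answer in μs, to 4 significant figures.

11.27 μs

L = 40 × 8 = 320 bits.
Transmission delays (L/R per hop): 2, 0.470588, 2.90909, 1.14286 μs; sum = 6.52254 μs.
Propagation delays (d/s per hop): 0.243478, 1.83478, 2.34783, 0.32 μs; sum = 4.74609 μs.
End-to-end = 11.27 μs.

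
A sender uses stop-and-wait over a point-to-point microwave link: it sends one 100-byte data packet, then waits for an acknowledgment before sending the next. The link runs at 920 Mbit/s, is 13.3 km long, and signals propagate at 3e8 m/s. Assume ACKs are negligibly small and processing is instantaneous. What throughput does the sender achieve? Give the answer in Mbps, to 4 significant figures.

t_tx = L/R = 800/920000000 = 8.69565e-07 s.
t_prop = 13300/300000000 = 4.43333e-05 s; RTT = 8.86667e-05 s.
Cycle = t_tx + RTT = 8.95362e-05 s.
Throughput = L / cycle = 800 / 8.95362e-05 = 8.935 Mbps.

8.935 Mbps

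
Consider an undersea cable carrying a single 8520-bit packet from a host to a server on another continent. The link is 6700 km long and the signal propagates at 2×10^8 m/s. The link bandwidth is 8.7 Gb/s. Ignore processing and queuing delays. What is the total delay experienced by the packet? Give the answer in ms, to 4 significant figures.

Transmission delay = L/R = 8520 / 8700000000 = 0.00097931 ms.
Propagation delay = d/s = 6700000 m / 200000000 m/s = 33.5 ms.
Total = 33.50 ms.

33.50 ms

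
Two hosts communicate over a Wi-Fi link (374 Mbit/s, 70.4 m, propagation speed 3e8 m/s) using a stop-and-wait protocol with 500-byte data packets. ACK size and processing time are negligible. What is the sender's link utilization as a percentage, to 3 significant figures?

95.8 %

t_tx = L/R = 4000/374000000 = 1.06952e-05 s.
t_prop = 70.4/300000000 = 2.34667e-07 s; RTT = 4.69333e-07 s.
Cycle = t_tx + RTT = 1.11645e-05 s.
Utilization = t_tx / cycle = 1.06952e-05/1.11645e-05 = 95.8 %.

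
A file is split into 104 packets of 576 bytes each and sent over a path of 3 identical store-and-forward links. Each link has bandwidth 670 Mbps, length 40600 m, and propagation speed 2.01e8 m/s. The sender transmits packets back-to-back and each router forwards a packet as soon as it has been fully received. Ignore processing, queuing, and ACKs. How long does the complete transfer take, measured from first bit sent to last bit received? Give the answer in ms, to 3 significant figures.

Per-hop transmission t_tx = L/R = 4608/670000000 = 0.00687761 ms.
Per-hop propagation t_prop = 40600/2.01e+08 = 0.20199 ms.
Pipeline fill: first packet needs 3·t_tx to clear all hops; remaining 103 packets each add one t_tx.
Total = (3+104-1)·t_tx + 3·t_prop = 106·0.00687761 + 3·0.20199 = 1.33 ms.

1.33 ms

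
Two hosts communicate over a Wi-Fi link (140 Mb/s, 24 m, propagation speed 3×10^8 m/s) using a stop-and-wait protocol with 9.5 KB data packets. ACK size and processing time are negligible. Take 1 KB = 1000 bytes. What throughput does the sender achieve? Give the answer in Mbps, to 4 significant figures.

140.0 Mbps

t_tx = L/R = 76000/140000000 = 0.000542857 s.
t_prop = 24/300000000 = 8e-08 s; RTT = 1.6e-07 s.
Cycle = t_tx + RTT = 0.000543017 s.
Throughput = L / cycle = 76000 / 0.000543017 = 140.0 Mbps.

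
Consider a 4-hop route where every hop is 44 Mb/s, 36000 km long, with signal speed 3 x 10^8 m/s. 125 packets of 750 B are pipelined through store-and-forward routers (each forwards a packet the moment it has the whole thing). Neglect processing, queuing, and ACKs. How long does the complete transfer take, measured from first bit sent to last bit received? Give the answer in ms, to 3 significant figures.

497 ms

Per-hop transmission t_tx = L/R = 6000/44000000 = 0.136364 ms.
Per-hop propagation t_prop = 36000000/300000000 = 120 ms.
Pipeline fill: first packet needs 4·t_tx to clear all hops; remaining 124 packets each add one t_tx.
Total = (4+125-1)·t_tx + 4·t_prop = 128·0.136364 + 4·120 = 497 ms.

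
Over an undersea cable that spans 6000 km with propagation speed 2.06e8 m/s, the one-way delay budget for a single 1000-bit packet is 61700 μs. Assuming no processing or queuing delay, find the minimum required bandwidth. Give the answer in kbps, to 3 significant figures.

Propagation delay = 6000000 / 206000000 = 29126.2 μs.
Transmission budget = 61700 − 29126.2 = 32573.8 μs.
R ≥ L / t_tx = 1000 bits / 0.0325738 s = 30.7 kbps.

30.7 kbps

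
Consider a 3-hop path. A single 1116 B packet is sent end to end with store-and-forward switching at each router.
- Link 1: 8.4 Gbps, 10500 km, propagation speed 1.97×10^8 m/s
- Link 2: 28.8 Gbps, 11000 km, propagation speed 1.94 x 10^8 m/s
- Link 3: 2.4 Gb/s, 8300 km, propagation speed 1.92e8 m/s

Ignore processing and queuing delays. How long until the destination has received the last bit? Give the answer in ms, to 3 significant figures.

L = 1116 × 8 = 8928 bits.
Transmission delays (L/R per hop): 0.00106286, 0.00031, 0.00372 ms; sum = 0.00509286 ms.
Propagation delays (d/s per hop): 53.2995, 56.701, 43.2292 ms; sum = 153.23 ms.
End-to-end = 153 ms.

153 ms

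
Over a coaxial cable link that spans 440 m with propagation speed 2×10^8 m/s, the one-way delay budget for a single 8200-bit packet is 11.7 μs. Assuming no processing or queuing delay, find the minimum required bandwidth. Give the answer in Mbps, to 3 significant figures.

Propagation delay = 440 / 200000000 = 2.2 μs.
Transmission budget = 11.7 − 2.2 = 9.5 μs.
R ≥ L / t_tx = 8200 bits / 9.5e-06 s = 863 Mbps.

863 Mbps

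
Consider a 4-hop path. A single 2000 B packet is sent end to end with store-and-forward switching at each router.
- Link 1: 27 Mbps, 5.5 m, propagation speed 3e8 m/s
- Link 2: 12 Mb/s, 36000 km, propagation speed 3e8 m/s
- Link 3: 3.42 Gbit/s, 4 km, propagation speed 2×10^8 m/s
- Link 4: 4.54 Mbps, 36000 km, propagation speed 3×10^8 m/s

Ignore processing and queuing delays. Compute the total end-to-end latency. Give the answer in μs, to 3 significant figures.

245000 μs

L = 2000 × 8 = 16000 bits.
Transmission delays (L/R per hop): 592.593, 1333.33, 4.67836, 3524.23 μs; sum = 5454.83 μs.
Propagation delays (d/s per hop): 0.0183333, 120000, 20, 120000 μs; sum = 240020 μs.
End-to-end = 245000 μs.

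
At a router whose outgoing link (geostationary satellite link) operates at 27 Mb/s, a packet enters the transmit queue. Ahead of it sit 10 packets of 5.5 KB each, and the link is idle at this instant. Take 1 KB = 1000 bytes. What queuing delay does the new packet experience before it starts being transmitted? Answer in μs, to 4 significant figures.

16300 μs

Each queued packet: L/R = 44000/27000000 = 1629.63 μs.
10 queued → 16296.3 μs.
Queuing delay = 16300 μs.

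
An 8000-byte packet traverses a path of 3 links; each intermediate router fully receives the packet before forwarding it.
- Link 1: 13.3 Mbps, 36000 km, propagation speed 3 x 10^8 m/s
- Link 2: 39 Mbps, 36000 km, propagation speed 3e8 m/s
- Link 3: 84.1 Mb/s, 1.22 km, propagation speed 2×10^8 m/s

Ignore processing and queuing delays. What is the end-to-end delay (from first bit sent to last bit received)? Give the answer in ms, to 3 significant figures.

L = 8000 × 8 = 64000 bits.
Transmission delays (L/R per hop): 4.81203, 1.64103, 0.760999 ms; sum = 7.21405 ms.
Propagation delays (d/s per hop): 120, 120, 0.0061 ms; sum = 240.006 ms.
End-to-end = 247 ms.

247 ms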